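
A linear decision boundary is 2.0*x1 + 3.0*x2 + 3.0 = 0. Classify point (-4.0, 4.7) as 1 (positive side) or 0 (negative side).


Compute 2.0 * -4.0 + 3.0 * 4.7 + 3.0
= -8.0 + 14.1 + 3.0
= 9.1
Since 9.1 >= 0, the point is on the positive side.

1


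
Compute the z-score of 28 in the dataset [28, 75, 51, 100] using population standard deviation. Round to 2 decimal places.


Mean = (28 + 75 + 51 + 100) / 4 = 63.5
Variance = sum((x_i - mean)^2) / n = 720.25
Std = sqrt(720.25) = 26.8375
Z = (x - mean) / std
= (28 - 63.5) / 26.8375
= -35.5 / 26.8375
= -1.32

-1.32


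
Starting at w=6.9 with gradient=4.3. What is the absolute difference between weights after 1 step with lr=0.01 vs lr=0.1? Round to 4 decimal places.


With lr=0.01: w_new = 6.9 - 0.01 * 4.3 = 6.857
With lr=0.1: w_new = 6.9 - 0.1 * 4.3 = 6.47
Absolute difference = |6.857 - 6.47|
= 0.3870

0.3870


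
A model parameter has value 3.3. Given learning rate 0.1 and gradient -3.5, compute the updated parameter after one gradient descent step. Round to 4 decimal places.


w_new = w_old - lr * gradient
= 3.3 - 0.1 * -3.5
= 3.3 - (-0.35)
= 3.6500

3.6500


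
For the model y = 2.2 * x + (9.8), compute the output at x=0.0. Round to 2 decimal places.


y = 2.2 * 0.0 + (9.8)
= 0.0 + (9.8)
= 9.80

9.80


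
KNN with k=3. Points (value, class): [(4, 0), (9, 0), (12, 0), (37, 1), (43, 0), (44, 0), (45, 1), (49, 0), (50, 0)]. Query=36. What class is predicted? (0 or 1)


Distances from query 36:
Point 37 (class 1): distance = 1
Point 43 (class 0): distance = 7
Point 44 (class 0): distance = 8
K=3 nearest neighbors: classes = [1, 0, 0]
Votes for class 1: 1 / 3
Majority vote => class 0

0


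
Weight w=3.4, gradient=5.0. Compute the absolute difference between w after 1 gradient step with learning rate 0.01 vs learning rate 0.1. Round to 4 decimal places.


With lr=0.01: w_new = 3.4 - 0.01 * 5.0 = 3.35
With lr=0.1: w_new = 3.4 - 0.1 * 5.0 = 2.9
Absolute difference = |3.35 - 2.9|
= 0.4500

0.4500


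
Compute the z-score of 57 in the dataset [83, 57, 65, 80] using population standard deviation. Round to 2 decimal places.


Mean = (83 + 57 + 65 + 80) / 4 = 71.25
Variance = sum((x_i - mean)^2) / n = 114.1875
Std = sqrt(114.1875) = 10.6859
Z = (x - mean) / std
= (57 - 71.25) / 10.6859
= -14.25 / 10.6859
= -1.33

-1.33


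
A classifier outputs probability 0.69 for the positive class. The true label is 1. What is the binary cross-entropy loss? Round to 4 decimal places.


For y=1: Loss = -log(p)
= -log(0.69)
= -(-0.3711)
= 0.3711

0.3711


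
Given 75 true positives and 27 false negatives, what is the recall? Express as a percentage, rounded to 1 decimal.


Recall = TP / (TP + FN) * 100
= 75 / (75 + 27)
= 75 / 102
= 0.7353
= 73.5%

73.5


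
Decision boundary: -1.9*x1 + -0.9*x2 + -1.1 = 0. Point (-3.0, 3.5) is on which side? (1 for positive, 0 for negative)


Compute -1.9 * -3.0 + -0.9 * 3.5 + -1.1
= 5.7 + -3.15 + -1.1
= 1.45
Since 1.45 >= 0, the point is on the positive side.

1


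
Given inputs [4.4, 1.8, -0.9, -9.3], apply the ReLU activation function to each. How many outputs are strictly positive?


ReLU(x) = max(0, x) for each element:
ReLU(4.4) = 4.4
ReLU(1.8) = 1.8
ReLU(-0.9) = 0
ReLU(-9.3) = 0
Active neurons (>0): 2

2


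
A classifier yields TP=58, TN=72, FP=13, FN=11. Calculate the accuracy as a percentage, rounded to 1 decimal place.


Accuracy = (TP + TN) / (TP + TN + FP + FN) * 100
= (58 + 72) / (58 + 72 + 13 + 11)
= 130 / 154
= 0.8442
= 84.4%

84.4


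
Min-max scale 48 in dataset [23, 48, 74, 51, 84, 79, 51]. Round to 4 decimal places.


Min = 23, Max = 84
Range = 84 - 23 = 61
Scaled = (x - min) / (max - min)
= (48 - 23) / 61
= 25 / 61
= 0.4098

0.4098


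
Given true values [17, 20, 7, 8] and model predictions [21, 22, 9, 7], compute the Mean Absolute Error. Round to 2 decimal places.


Absolute errors: [4, 2, 2, 1]
Sum of absolute errors = 9
MAE = 9 / 4 = 2.25

2.25


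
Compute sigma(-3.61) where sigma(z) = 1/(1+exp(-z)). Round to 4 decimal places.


sigmoid(z) = 1 / (1 + exp(-z))
exp(-(-3.61)) = exp(3.61) = 36.9661
1 + 36.9661 = 37.9661
1 / 37.9661 = 0.0263

0.0263


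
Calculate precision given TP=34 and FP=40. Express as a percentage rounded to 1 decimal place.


Precision = TP / (TP + FP) * 100
= 34 / (34 + 40)
= 34 / 74
= 0.4595
= 45.9%

45.9


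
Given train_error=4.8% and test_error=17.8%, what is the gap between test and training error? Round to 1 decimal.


Generalization gap = test_error - train_error
= 17.8 - 4.8
= 13.0%
A large gap suggests overfitting.

13.0


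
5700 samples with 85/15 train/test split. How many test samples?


Train samples = 5700 * 85% = 4845
Test samples = 5700 - 4845
= 855

855


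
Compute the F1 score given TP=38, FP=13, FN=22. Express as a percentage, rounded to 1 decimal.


Precision = TP / (TP + FP) = 38 / 51 = 0.7451
Recall = TP / (TP + FN) = 38 / 60 = 0.6333
F1 = 2 * P * R / (P + R)
= 2 * 0.7451 * 0.6333 / (0.7451 + 0.6333)
= 0.9438 / 1.3784
= 0.6847
As percentage: 68.5%

68.5


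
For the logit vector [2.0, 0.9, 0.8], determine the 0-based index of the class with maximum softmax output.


Softmax is a monotonic transformation, so it preserves the argmax.
We need to find the index of the maximum logit.
Index 0: 2.0
Index 1: 0.9
Index 2: 0.8
Maximum logit = 2.0 at index 0

0


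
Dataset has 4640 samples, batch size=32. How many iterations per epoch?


Iterations per epoch = dataset_size / batch_size
= 4640 / 32
= 145

145


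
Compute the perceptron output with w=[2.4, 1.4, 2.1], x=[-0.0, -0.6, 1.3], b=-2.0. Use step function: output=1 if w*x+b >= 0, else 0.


z = w . x + b
= 2.4*-0.0 + 1.4*-0.6 + 2.1*1.3 + -2.0
= -0.0 + -0.84 + 2.73 + -2.0
= 1.89 + -2.0
= -0.11
Since z = -0.11 < 0, output = 0

0


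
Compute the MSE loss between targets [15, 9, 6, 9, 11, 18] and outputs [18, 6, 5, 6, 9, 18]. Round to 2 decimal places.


Differences: [-3, 3, 1, 3, 2, 0]
Squared errors: [9, 9, 1, 9, 4, 0]
Sum of squared errors = 32
MSE = 32 / 6 = 5.33

5.33


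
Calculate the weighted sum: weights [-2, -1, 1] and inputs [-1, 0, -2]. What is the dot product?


Element-wise products:
-2 * -1 = 2
-1 * 0 = 0
1 * -2 = -2
Sum = 2 + 0 + -2
= 0

0


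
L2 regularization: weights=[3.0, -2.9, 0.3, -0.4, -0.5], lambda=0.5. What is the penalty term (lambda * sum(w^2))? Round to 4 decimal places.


Squaring each weight:
3.0^2 = 9.0
(-2.9)^2 = 8.41
0.3^2 = 0.09
(-0.4)^2 = 0.16
(-0.5)^2 = 0.25
Sum of squares = 17.91
Penalty = 0.5 * 17.91 = 8.9550

8.9550


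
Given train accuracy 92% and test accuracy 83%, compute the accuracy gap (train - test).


Gap = train_accuracy - test_accuracy
= 92 - 83
= 9%
This moderate gap may indicate mild overfitting.

9


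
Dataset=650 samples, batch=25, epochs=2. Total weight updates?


Iterations per epoch = 650 / 25 = 26
Total updates = iterations_per_epoch * epochs
= 26 * 2
= 52

52


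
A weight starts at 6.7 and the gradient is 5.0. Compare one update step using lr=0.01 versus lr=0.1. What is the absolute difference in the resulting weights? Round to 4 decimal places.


With lr=0.01: w_new = 6.7 - 0.01 * 5.0 = 6.65
With lr=0.1: w_new = 6.7 - 0.1 * 5.0 = 6.2
Absolute difference = |6.65 - 6.2|
= 0.4500

0.4500


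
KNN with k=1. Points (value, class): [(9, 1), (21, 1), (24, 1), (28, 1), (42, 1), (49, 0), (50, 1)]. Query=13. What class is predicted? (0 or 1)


Distances from query 13:
Point 9 (class 1): distance = 4
K=1 nearest neighbors: classes = [1]
Votes for class 1: 1 / 1
Majority vote => class 1

1


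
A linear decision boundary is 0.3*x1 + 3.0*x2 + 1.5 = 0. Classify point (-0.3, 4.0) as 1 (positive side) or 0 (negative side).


Compute 0.3 * -0.3 + 3.0 * 4.0 + 1.5
= -0.09 + 12.0 + 1.5
= 13.41
Since 13.41 >= 0, the point is on the positive side.

1


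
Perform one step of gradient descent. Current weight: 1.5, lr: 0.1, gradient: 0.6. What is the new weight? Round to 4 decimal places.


w_new = w_old - lr * gradient
= 1.5 - 0.1 * 0.6
= 1.5 - (0.06)
= 1.4400

1.4400


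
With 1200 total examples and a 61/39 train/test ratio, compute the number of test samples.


Train samples = 1200 * 61% = 732
Test samples = 1200 - 732
= 468

468


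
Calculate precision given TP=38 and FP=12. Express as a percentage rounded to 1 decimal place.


Precision = TP / (TP + FP) * 100
= 38 / (38 + 12)
= 38 / 50
= 0.76
= 76.0%

76.0


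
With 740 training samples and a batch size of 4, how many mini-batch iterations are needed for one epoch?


Iterations per epoch = dataset_size / batch_size
= 740 / 4
= 185

185


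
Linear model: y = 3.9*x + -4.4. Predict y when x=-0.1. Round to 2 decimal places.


y = 3.9 * -0.1 + (-4.4)
= -0.39 + (-4.4)
= -4.79

-4.79


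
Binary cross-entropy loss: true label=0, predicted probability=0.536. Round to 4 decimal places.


For y=0: Loss = -log(1-p)
= -log(1 - 0.536)
= -log(0.464)
= -(-0.7679)
= 0.7679

0.7679


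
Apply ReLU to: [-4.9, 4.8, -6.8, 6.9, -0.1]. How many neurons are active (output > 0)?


ReLU(x) = max(0, x) for each element:
ReLU(-4.9) = 0
ReLU(4.8) = 4.8
ReLU(-6.8) = 0
ReLU(6.9) = 6.9
ReLU(-0.1) = 0
Active neurons (>0): 2

2


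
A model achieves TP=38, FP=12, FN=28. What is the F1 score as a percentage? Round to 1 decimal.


Precision = TP / (TP + FP) = 38 / 50 = 0.76
Recall = TP / (TP + FN) = 38 / 66 = 0.5758
F1 = 2 * P * R / (P + R)
= 2 * 0.76 * 0.5758 / (0.76 + 0.5758)
= 0.8752 / 1.3358
= 0.6552
As percentage: 65.5%

65.5


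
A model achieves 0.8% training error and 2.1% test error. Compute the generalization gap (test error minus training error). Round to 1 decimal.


Generalization gap = test_error - train_error
= 2.1 - 0.8
= 1.3%
A small gap suggests good generalization.

1.3


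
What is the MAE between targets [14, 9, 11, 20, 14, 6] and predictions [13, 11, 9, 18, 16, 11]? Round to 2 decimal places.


Absolute errors: [1, 2, 2, 2, 2, 5]
Sum of absolute errors = 14
MAE = 14 / 6 = 2.33

2.33


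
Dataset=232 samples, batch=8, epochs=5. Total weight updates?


Iterations per epoch = 232 / 8 = 29
Total updates = iterations_per_epoch * epochs
= 29 * 5
= 145

145


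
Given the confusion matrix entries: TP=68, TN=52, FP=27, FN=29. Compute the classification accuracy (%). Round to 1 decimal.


Accuracy = (TP + TN) / (TP + TN + FP + FN) * 100
= (68 + 52) / (68 + 52 + 27 + 29)
= 120 / 176
= 0.6818
= 68.2%

68.2


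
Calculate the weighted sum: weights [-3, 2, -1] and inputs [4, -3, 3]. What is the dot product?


Element-wise products:
-3 * 4 = -12
2 * -3 = -6
-1 * 3 = -3
Sum = -12 + -6 + -3
= -21

-21


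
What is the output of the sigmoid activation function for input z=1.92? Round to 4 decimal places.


sigmoid(z) = 1 / (1 + exp(-z))
exp(-(1.92)) = exp(-1.92) = 0.1466
1 + 0.1466 = 1.1466
1 / 1.1466 = 0.8721

0.8721


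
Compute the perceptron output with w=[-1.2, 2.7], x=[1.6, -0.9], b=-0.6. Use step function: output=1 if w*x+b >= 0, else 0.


z = w . x + b
= -1.2*1.6 + 2.7*-0.9 + -0.6
= -1.92 + -2.43 + -0.6
= -4.35 + -0.6
= -4.95
Since z = -4.95 < 0, output = 0

0


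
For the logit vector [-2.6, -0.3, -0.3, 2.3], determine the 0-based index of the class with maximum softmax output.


Softmax is a monotonic transformation, so it preserves the argmax.
We need to find the index of the maximum logit.
Index 0: -2.6
Index 1: -0.3
Index 2: -0.3
Index 3: 2.3
Maximum logit = 2.3 at index 3

3


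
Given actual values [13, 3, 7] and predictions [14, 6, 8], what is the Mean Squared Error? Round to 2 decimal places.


Differences: [-1, -3, -1]
Squared errors: [1, 9, 1]
Sum of squared errors = 11
MSE = 11 / 3 = 3.67

3.67


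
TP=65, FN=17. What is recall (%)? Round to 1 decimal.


Recall = TP / (TP + FN) * 100
= 65 / (65 + 17)
= 65 / 82
= 0.7927
= 79.3%

79.3


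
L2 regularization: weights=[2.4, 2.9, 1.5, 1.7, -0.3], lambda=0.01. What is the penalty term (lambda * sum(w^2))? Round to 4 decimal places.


Squaring each weight:
2.4^2 = 5.76
2.9^2 = 8.41
1.5^2 = 2.25
1.7^2 = 2.89
(-0.3)^2 = 0.09
Sum of squares = 19.4
Penalty = 0.01 * 19.4 = 0.1940

0.1940


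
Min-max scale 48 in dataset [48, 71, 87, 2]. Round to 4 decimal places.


Min = 2, Max = 87
Range = 87 - 2 = 85
Scaled = (x - min) / (max - min)
= (48 - 2) / 85
= 46 / 85
= 0.5412

0.5412


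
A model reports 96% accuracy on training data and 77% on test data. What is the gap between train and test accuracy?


Gap = train_accuracy - test_accuracy
= 96 - 77
= 19%
This gap suggests the model is overfitting.

19


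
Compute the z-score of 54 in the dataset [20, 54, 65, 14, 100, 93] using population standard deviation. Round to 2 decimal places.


Mean = (20 + 54 + 65 + 14 + 100 + 93) / 6 = 57.6667
Variance = sum((x_i - mean)^2) / n = 1072.2222
Std = sqrt(1072.2222) = 32.7448
Z = (x - mean) / std
= (54 - 57.6667) / 32.7448
= -3.6667 / 32.7448
= -0.11

-0.11


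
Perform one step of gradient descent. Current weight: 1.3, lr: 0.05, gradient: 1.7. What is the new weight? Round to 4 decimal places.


w_new = w_old - lr * gradient
= 1.3 - 0.05 * 1.7
= 1.3 - (0.085)
= 1.2150

1.2150


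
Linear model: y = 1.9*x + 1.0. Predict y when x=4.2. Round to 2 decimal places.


y = 1.9 * 4.2 + (1.0)
= 7.98 + (1.0)
= 8.98

8.98


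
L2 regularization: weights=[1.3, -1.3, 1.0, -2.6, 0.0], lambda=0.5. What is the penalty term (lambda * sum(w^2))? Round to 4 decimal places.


Squaring each weight:
1.3^2 = 1.69
(-1.3)^2 = 1.69
1.0^2 = 1.0
(-2.6)^2 = 6.76
0.0^2 = 0.0
Sum of squares = 11.14
Penalty = 0.5 * 11.14 = 5.5700

5.5700


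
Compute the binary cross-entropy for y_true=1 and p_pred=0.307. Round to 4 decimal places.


For y=1: Loss = -log(p)
= -log(0.307)
= -(-1.1809)
= 1.1809

1.1809


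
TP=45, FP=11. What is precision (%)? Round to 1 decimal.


Precision = TP / (TP + FP) * 100
= 45 / (45 + 11)
= 45 / 56
= 0.8036
= 80.4%

80.4


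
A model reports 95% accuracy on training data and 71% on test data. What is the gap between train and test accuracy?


Gap = train_accuracy - test_accuracy
= 95 - 71
= 24%
This large gap strongly indicates overfitting.

24


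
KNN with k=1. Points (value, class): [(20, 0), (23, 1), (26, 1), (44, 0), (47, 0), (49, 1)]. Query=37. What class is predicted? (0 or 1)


Distances from query 37:
Point 44 (class 0): distance = 7
K=1 nearest neighbors: classes = [0]
Votes for class 1: 0 / 1
Majority vote => class 0

0


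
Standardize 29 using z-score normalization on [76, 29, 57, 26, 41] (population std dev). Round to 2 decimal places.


Mean = (76 + 29 + 57 + 26 + 41) / 5 = 45.8
Variance = sum((x_i - mean)^2) / n = 346.96
Std = sqrt(346.96) = 18.6269
Z = (x - mean) / std
= (29 - 45.8) / 18.6269
= -16.8 / 18.6269
= -0.90

-0.90


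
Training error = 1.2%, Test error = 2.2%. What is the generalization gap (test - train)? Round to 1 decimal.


Generalization gap = test_error - train_error
= 2.2 - 1.2
= 1.0%
A small gap suggests good generalization.

1.0


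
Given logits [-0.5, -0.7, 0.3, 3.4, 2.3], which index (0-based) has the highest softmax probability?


Softmax is a monotonic transformation, so it preserves the argmax.
We need to find the index of the maximum logit.
Index 0: -0.5
Index 1: -0.7
Index 2: 0.3
Index 3: 3.4
Index 4: 2.3
Maximum logit = 3.4 at index 3

3


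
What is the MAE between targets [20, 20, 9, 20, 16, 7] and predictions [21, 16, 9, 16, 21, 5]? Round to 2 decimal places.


Absolute errors: [1, 4, 0, 4, 5, 2]
Sum of absolute errors = 16
MAE = 16 / 6 = 2.67

2.67


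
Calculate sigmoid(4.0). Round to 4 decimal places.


sigmoid(z) = 1 / (1 + exp(-z))
exp(-(4.0)) = exp(-4.0) = 0.0183
1 + 0.0183 = 1.0183
1 / 1.0183 = 0.9820

0.9820


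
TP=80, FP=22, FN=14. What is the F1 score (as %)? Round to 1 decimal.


Precision = TP / (TP + FP) = 80 / 102 = 0.7843
Recall = TP / (TP + FN) = 80 / 94 = 0.8511
F1 = 2 * P * R / (P + R)
= 2 * 0.7843 * 0.8511 / (0.7843 + 0.8511)
= 1.335 / 1.6354
= 0.8163
As percentage: 81.6%

81.6


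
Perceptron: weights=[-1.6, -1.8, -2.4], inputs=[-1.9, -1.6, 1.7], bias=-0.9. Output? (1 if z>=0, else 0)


z = w . x + b
= -1.6*-1.9 + -1.8*-1.6 + -2.4*1.7 + -0.9
= 3.04 + 2.88 + -4.08 + -0.9
= 1.84 + -0.9
= 0.94
Since z = 0.94 >= 0, output = 1

1


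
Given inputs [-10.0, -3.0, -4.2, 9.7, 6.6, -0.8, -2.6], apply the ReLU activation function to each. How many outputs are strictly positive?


ReLU(x) = max(0, x) for each element:
ReLU(-10.0) = 0
ReLU(-3.0) = 0
ReLU(-4.2) = 0
ReLU(9.7) = 9.7
ReLU(6.6) = 6.6
ReLU(-0.8) = 0
ReLU(-2.6) = 0
Active neurons (>0): 2

2


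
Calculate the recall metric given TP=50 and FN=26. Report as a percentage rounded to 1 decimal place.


Recall = TP / (TP + FN) * 100
= 50 / (50 + 26)
= 50 / 76
= 0.6579
= 65.8%

65.8


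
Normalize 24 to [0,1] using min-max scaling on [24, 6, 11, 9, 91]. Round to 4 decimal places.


Min = 6, Max = 91
Range = 91 - 6 = 85
Scaled = (x - min) / (max - min)
= (24 - 6) / 85
= 18 / 85
= 0.2118

0.2118


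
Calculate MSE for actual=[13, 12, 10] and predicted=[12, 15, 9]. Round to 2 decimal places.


Differences: [1, -3, 1]
Squared errors: [1, 9, 1]
Sum of squared errors = 11
MSE = 11 / 3 = 3.67

3.67


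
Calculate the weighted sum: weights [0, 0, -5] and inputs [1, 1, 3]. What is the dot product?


Element-wise products:
0 * 1 = 0
0 * 1 = 0
-5 * 3 = -15
Sum = 0 + 0 + -15
= -15

-15


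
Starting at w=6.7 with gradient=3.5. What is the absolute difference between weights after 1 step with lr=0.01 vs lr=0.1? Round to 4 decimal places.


With lr=0.01: w_new = 6.7 - 0.01 * 3.5 = 6.665
With lr=0.1: w_new = 6.7 - 0.1 * 3.5 = 6.35
Absolute difference = |6.665 - 6.35|
= 0.3150

0.3150


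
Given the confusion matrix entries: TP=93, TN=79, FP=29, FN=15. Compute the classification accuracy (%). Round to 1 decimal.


Accuracy = (TP + TN) / (TP + TN + FP + FN) * 100
= (93 + 79) / (93 + 79 + 29 + 15)
= 172 / 216
= 0.7963
= 79.6%

79.6


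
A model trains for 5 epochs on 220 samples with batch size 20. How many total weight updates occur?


Iterations per epoch = 220 / 20 = 11
Total updates = iterations_per_epoch * epochs
= 11 * 5
= 55

55


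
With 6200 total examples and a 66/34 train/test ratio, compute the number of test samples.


Train samples = 6200 * 66% = 4092
Test samples = 6200 - 4092
= 2108

2108


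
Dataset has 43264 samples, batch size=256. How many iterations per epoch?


Iterations per epoch = dataset_size / batch_size
= 43264 / 256
= 169

169


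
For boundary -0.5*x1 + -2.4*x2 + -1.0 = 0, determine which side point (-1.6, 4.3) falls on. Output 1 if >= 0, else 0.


Compute -0.5 * -1.6 + -2.4 * 4.3 + -1.0
= 0.8 + -10.32 + -1.0
= -10.52
Since -10.52 < 0, the point is on the negative side.

0


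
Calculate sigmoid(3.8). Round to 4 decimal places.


sigmoid(z) = 1 / (1 + exp(-z))
exp(-(3.8)) = exp(-3.8) = 0.0224
1 + 0.0224 = 1.0224
1 / 1.0224 = 0.9781

0.9781


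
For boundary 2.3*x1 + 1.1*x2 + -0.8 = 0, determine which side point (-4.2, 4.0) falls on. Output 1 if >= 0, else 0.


Compute 2.3 * -4.2 + 1.1 * 4.0 + -0.8
= -9.66 + 4.4 + -0.8
= -6.06
Since -6.06 < 0, the point is on the negative side.

0


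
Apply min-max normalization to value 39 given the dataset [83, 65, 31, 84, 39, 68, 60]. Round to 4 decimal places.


Min = 31, Max = 84
Range = 84 - 31 = 53
Scaled = (x - min) / (max - min)
= (39 - 31) / 53
= 8 / 53
= 0.1509

0.1509


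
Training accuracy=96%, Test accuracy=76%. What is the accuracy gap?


Gap = train_accuracy - test_accuracy
= 96 - 76
= 20%
This gap suggests the model is overfitting.

20


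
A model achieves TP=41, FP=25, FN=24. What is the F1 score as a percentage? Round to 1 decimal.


Precision = TP / (TP + FP) = 41 / 66 = 0.6212
Recall = TP / (TP + FN) = 41 / 65 = 0.6308
F1 = 2 * P * R / (P + R)
= 2 * 0.6212 * 0.6308 / (0.6212 + 0.6308)
= 0.7837 / 1.252
= 0.626
As percentage: 62.6%

62.6


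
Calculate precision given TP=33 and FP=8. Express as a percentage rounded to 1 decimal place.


Precision = TP / (TP + FP) * 100
= 33 / (33 + 8)
= 33 / 41
= 0.8049
= 80.5%

80.5


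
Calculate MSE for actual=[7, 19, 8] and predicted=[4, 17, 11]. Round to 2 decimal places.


Differences: [3, 2, -3]
Squared errors: [9, 4, 9]
Sum of squared errors = 22
MSE = 22 / 3 = 7.33

7.33


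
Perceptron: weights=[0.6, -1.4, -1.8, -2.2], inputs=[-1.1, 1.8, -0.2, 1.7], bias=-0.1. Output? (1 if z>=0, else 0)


z = w . x + b
= 0.6*-1.1 + -1.4*1.8 + -1.8*-0.2 + -2.2*1.7 + -0.1
= -0.66 + -2.52 + 0.36 + -3.74 + -0.1
= -6.56 + -0.1
= -6.66
Since z = -6.66 < 0, output = 0

0


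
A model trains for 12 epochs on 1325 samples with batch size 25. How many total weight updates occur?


Iterations per epoch = 1325 / 25 = 53
Total updates = iterations_per_epoch * epochs
= 53 * 12
= 636

636


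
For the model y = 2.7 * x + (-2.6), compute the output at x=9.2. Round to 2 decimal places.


y = 2.7 * 9.2 + (-2.6)
= 24.84 + (-2.6)
= 22.24

22.24


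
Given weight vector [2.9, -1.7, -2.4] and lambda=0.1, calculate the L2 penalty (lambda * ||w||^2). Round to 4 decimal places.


Squaring each weight:
2.9^2 = 8.41
(-1.7)^2 = 2.89
(-2.4)^2 = 5.76
Sum of squares = 17.06
Penalty = 0.1 * 17.06 = 1.7060

1.7060


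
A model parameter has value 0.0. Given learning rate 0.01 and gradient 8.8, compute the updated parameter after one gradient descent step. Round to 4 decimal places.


w_new = w_old - lr * gradient
= 0.0 - 0.01 * 8.8
= 0.0 - (0.088)
= -0.0880

-0.0880


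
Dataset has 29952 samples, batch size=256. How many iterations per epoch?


Iterations per epoch = dataset_size / batch_size
= 29952 / 256
= 117

117


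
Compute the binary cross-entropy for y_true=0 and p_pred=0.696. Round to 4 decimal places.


For y=0: Loss = -log(1-p)
= -log(1 - 0.696)
= -log(0.304)
= -(-1.1907)
= 1.1907

1.1907


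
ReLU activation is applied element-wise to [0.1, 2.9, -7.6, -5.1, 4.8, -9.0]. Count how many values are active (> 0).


ReLU(x) = max(0, x) for each element:
ReLU(0.1) = 0.1
ReLU(2.9) = 2.9
ReLU(-7.6) = 0
ReLU(-5.1) = 0
ReLU(4.8) = 4.8
ReLU(-9.0) = 0
Active neurons (>0): 3

3


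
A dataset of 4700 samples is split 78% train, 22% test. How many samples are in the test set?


Train samples = 4700 * 78% = 3666
Test samples = 4700 - 3666
= 1034

1034


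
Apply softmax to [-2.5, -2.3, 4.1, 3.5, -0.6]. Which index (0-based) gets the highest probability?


Softmax is a monotonic transformation, so it preserves the argmax.
We need to find the index of the maximum logit.
Index 0: -2.5
Index 1: -2.3
Index 2: 4.1
Index 3: 3.5
Index 4: -0.6
Maximum logit = 4.1 at index 2

2


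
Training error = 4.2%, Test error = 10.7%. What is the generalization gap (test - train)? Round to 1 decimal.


Generalization gap = test_error - train_error
= 10.7 - 4.2
= 6.5%
A moderate gap.

6.5


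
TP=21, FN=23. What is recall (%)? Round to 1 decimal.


Recall = TP / (TP + FN) * 100
= 21 / (21 + 23)
= 21 / 44
= 0.4773
= 47.7%

47.7


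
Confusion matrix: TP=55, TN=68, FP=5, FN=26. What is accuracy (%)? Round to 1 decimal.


Accuracy = (TP + TN) / (TP + TN + FP + FN) * 100
= (55 + 68) / (55 + 68 + 5 + 26)
= 123 / 154
= 0.7987
= 79.9%

79.9


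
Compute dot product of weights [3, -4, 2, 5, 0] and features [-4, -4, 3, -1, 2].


Element-wise products:
3 * -4 = -12
-4 * -4 = 16
2 * 3 = 6
5 * -1 = -5
0 * 2 = 0
Sum = -12 + 16 + 6 + -5 + 0
= 5

5


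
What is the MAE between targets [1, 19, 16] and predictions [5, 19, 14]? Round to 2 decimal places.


Absolute errors: [4, 0, 2]
Sum of absolute errors = 6
MAE = 6 / 3 = 2.00

2.00


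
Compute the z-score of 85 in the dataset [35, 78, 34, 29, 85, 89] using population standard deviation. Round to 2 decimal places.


Mean = (35 + 78 + 34 + 29 + 85 + 89) / 6 = 58.3333
Variance = sum((x_i - mean)^2) / n = 672.5556
Std = sqrt(672.5556) = 25.9337
Z = (x - mean) / std
= (85 - 58.3333) / 25.9337
= 26.6667 / 25.9337
= 1.03

1.03


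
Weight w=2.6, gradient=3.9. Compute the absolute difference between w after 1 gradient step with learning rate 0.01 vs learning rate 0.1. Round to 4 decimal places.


With lr=0.01: w_new = 2.6 - 0.01 * 3.9 = 2.561
With lr=0.1: w_new = 2.6 - 0.1 * 3.9 = 2.21
Absolute difference = |2.561 - 2.21|
= 0.3510

0.3510


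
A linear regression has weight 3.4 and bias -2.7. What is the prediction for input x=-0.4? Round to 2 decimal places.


y = 3.4 * -0.4 + (-2.7)
= -1.36 + (-2.7)
= -4.06

-4.06


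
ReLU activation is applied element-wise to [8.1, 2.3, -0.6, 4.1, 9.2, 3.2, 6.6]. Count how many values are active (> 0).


ReLU(x) = max(0, x) for each element:
ReLU(8.1) = 8.1
ReLU(2.3) = 2.3
ReLU(-0.6) = 0
ReLU(4.1) = 4.1
ReLU(9.2) = 9.2
ReLU(3.2) = 3.2
ReLU(6.6) = 6.6
Active neurons (>0): 6

6


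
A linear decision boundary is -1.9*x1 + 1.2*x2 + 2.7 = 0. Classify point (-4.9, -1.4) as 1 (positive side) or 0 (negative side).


Compute -1.9 * -4.9 + 1.2 * -1.4 + 2.7
= 9.31 + -1.68 + 2.7
= 10.33
Since 10.33 >= 0, the point is on the positive side.

1


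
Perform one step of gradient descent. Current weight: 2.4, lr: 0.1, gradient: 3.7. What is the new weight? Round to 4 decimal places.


w_new = w_old - lr * gradient
= 2.4 - 0.1 * 3.7
= 2.4 - (0.37)
= 2.0300

2.0300


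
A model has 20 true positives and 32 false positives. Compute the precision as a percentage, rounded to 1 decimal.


Precision = TP / (TP + FP) * 100
= 20 / (20 + 32)
= 20 / 52
= 0.3846
= 38.5%

38.5


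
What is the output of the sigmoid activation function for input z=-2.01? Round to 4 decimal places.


sigmoid(z) = 1 / (1 + exp(-z))
exp(-(-2.01)) = exp(2.01) = 7.4633
1 + 7.4633 = 8.4633
1 / 8.4633 = 0.1182

0.1182


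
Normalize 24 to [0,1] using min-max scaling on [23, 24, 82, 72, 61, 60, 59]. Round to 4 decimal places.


Min = 23, Max = 82
Range = 82 - 23 = 59
Scaled = (x - min) / (max - min)
= (24 - 23) / 59
= 1 / 59
= 0.0169

0.0169


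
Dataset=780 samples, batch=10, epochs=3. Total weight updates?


Iterations per epoch = 780 / 10 = 78
Total updates = iterations_per_epoch * epochs
= 78 * 3
= 234

234


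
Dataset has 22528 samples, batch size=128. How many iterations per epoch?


Iterations per epoch = dataset_size / batch_size
= 22528 / 128
= 176

176


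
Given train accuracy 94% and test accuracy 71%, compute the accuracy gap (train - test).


Gap = train_accuracy - test_accuracy
= 94 - 71
= 23%
This large gap strongly indicates overfitting.

23


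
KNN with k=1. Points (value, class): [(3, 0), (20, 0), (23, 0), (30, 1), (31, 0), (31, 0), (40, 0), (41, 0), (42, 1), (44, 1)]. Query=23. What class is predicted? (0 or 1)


Distances from query 23:
Point 23 (class 0): distance = 0
K=1 nearest neighbors: classes = [0]
Votes for class 1: 0 / 1
Majority vote => class 0

0


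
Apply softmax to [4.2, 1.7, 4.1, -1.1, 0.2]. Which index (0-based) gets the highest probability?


Softmax is a monotonic transformation, so it preserves the argmax.
We need to find the index of the maximum logit.
Index 0: 4.2
Index 1: 1.7
Index 2: 4.1
Index 3: -1.1
Index 4: 0.2
Maximum logit = 4.2 at index 0

0


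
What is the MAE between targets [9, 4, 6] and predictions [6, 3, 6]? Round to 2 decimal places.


Absolute errors: [3, 1, 0]
Sum of absolute errors = 4
MAE = 4 / 3 = 1.33

1.33


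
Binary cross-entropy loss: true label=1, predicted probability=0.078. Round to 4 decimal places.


For y=1: Loss = -log(p)
= -log(0.078)
= -(-2.551)
= 2.5510

2.5510


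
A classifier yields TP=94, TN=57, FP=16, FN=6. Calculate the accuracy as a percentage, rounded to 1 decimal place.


Accuracy = (TP + TN) / (TP + TN + FP + FN) * 100
= (94 + 57) / (94 + 57 + 16 + 6)
= 151 / 173
= 0.8728
= 87.3%

87.3


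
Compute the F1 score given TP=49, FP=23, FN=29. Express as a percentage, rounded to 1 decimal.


Precision = TP / (TP + FP) = 49 / 72 = 0.6806
Recall = TP / (TP + FN) = 49 / 78 = 0.6282
F1 = 2 * P * R / (P + R)
= 2 * 0.6806 * 0.6282 / (0.6806 + 0.6282)
= 0.8551 / 1.3088
= 0.6533
As percentage: 65.3%

65.3


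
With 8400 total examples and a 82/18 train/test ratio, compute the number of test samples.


Train samples = 8400 * 82% = 6888
Test samples = 8400 - 6888
= 1512

1512


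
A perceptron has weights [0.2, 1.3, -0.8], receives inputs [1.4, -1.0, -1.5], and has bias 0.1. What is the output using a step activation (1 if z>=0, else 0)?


z = w . x + b
= 0.2*1.4 + 1.3*-1.0 + -0.8*-1.5 + 0.1
= 0.28 + -1.3 + 1.2 + 0.1
= 0.18 + 0.1
= 0.28
Since z = 0.28 >= 0, output = 1

1


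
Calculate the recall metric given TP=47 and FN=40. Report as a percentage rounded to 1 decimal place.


Recall = TP / (TP + FN) * 100
= 47 / (47 + 40)
= 47 / 87
= 0.5402
= 54.0%

54.0


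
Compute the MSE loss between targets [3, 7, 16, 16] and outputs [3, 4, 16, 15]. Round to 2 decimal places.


Differences: [0, 3, 0, 1]
Squared errors: [0, 9, 0, 1]
Sum of squared errors = 10
MSE = 10 / 4 = 2.50

2.50


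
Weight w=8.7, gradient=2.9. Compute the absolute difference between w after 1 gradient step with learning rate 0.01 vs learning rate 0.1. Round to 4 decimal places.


With lr=0.01: w_new = 8.7 - 0.01 * 2.9 = 8.671
With lr=0.1: w_new = 8.7 - 0.1 * 2.9 = 8.41
Absolute difference = |8.671 - 8.41|
= 0.2610

0.2610


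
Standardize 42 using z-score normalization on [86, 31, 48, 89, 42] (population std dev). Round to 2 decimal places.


Mean = (86 + 31 + 48 + 89 + 42) / 5 = 59.2
Variance = sum((x_i - mean)^2) / n = 564.56
Std = sqrt(564.56) = 23.7605
Z = (x - mean) / std
= (42 - 59.2) / 23.7605
= -17.2 / 23.7605
= -0.72

-0.72


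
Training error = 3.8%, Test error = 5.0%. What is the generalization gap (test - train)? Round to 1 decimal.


Generalization gap = test_error - train_error
= 5.0 - 3.8
= 1.2%
A small gap suggests good generalization.

1.2


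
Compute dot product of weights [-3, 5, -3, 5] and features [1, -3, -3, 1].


Element-wise products:
-3 * 1 = -3
5 * -3 = -15
-3 * -3 = 9
5 * 1 = 5
Sum = -3 + -15 + 9 + 5
= -4

-4


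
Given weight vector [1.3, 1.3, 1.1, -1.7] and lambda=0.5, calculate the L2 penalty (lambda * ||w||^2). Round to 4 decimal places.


Squaring each weight:
1.3^2 = 1.69
1.3^2 = 1.69
1.1^2 = 1.21
(-1.7)^2 = 2.89
Sum of squares = 7.48
Penalty = 0.5 * 7.48 = 3.7400

3.7400


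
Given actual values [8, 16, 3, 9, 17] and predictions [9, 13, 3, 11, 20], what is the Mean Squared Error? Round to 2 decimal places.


Differences: [-1, 3, 0, -2, -3]
Squared errors: [1, 9, 0, 4, 9]
Sum of squared errors = 23
MSE = 23 / 5 = 4.60

4.60


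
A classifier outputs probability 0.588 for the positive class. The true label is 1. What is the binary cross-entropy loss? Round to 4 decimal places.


For y=1: Loss = -log(p)
= -log(0.588)
= -(-0.531)
= 0.5310

0.5310


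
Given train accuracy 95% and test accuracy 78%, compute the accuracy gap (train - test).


Gap = train_accuracy - test_accuracy
= 95 - 78
= 17%
This gap suggests the model is overfitting.

17


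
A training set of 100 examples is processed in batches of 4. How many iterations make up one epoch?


Iterations per epoch = dataset_size / batch_size
= 100 / 4
= 25

25


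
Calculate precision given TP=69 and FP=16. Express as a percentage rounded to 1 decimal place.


Precision = TP / (TP + FP) * 100
= 69 / (69 + 16)
= 69 / 85
= 0.8118
= 81.2%

81.2


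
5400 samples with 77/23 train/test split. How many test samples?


Train samples = 5400 * 77% = 4158
Test samples = 5400 - 4158
= 1242

1242


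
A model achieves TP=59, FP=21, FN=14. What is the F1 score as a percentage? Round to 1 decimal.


Precision = TP / (TP + FP) = 59 / 80 = 0.7375
Recall = TP / (TP + FN) = 59 / 73 = 0.8082
F1 = 2 * P * R / (P + R)
= 2 * 0.7375 * 0.8082 / (0.7375 + 0.8082)
= 1.1921 / 1.5457
= 0.7712
As percentage: 77.1%

77.1


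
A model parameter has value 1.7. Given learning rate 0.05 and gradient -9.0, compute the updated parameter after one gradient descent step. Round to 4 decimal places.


w_new = w_old - lr * gradient
= 1.7 - 0.05 * -9.0
= 1.7 - (-0.45)
= 2.1500

2.1500


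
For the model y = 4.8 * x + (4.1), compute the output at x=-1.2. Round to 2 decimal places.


y = 4.8 * -1.2 + (4.1)
= -5.76 + (4.1)
= -1.66

-1.66


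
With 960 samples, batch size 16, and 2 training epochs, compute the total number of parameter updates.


Iterations per epoch = 960 / 16 = 60
Total updates = iterations_per_epoch * epochs
= 60 * 2
= 120

120


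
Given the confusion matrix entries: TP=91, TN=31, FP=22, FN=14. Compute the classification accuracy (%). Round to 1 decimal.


Accuracy = (TP + TN) / (TP + TN + FP + FN) * 100
= (91 + 31) / (91 + 31 + 22 + 14)
= 122 / 158
= 0.7722
= 77.2%

77.2


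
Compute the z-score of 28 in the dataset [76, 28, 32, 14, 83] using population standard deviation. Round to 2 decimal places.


Mean = (76 + 28 + 32 + 14 + 83) / 5 = 46.6
Variance = sum((x_i - mean)^2) / n = 762.24
Std = sqrt(762.24) = 27.6087
Z = (x - mean) / std
= (28 - 46.6) / 27.6087
= -18.6 / 27.6087
= -0.67

-0.67


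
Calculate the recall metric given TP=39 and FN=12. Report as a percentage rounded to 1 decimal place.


Recall = TP / (TP + FN) * 100
= 39 / (39 + 12)
= 39 / 51
= 0.7647
= 76.5%

76.5


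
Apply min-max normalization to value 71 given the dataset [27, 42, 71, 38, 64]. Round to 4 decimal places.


Min = 27, Max = 71
Range = 71 - 27 = 44
Scaled = (x - min) / (max - min)
= (71 - 27) / 44
= 44 / 44
= 1.0000

1.0000


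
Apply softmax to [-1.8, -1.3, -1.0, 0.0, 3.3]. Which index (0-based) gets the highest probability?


Softmax is a monotonic transformation, so it preserves the argmax.
We need to find the index of the maximum logit.
Index 0: -1.8
Index 1: -1.3
Index 2: -1.0
Index 3: 0.0
Index 4: 3.3
Maximum logit = 3.3 at index 4

4


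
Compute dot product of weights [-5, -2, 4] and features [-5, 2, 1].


Element-wise products:
-5 * -5 = 25
-2 * 2 = -4
4 * 1 = 4
Sum = 25 + -4 + 4
= 25

25


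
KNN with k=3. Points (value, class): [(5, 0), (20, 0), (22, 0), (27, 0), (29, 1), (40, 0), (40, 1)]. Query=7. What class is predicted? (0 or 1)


Distances from query 7:
Point 5 (class 0): distance = 2
Point 20 (class 0): distance = 13
Point 22 (class 0): distance = 15
K=3 nearest neighbors: classes = [0, 0, 0]
Votes for class 1: 0 / 3
Majority vote => class 0

0


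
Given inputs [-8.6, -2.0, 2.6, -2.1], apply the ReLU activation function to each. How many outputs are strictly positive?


ReLU(x) = max(0, x) for each element:
ReLU(-8.6) = 0
ReLU(-2.0) = 0
ReLU(2.6) = 2.6
ReLU(-2.1) = 0
Active neurons (>0): 1

1


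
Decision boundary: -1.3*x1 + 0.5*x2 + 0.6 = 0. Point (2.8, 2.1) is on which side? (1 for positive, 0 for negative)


Compute -1.3 * 2.8 + 0.5 * 2.1 + 0.6
= -3.64 + 1.05 + 0.6
= -1.99
Since -1.99 < 0, the point is on the negative side.

0


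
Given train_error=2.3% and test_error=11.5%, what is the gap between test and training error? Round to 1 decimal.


Generalization gap = test_error - train_error
= 11.5 - 2.3
= 9.2%
A moderate gap.

9.2


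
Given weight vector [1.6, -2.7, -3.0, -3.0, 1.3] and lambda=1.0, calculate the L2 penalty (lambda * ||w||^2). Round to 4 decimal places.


Squaring each weight:
1.6^2 = 2.56
(-2.7)^2 = 7.29
(-3.0)^2 = 9.0
(-3.0)^2 = 9.0
1.3^2 = 1.69
Sum of squares = 29.54
Penalty = 1.0 * 29.54 = 29.5400

29.5400


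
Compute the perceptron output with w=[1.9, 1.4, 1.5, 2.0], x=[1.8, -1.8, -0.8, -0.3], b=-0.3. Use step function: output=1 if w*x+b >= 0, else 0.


z = w . x + b
= 1.9*1.8 + 1.4*-1.8 + 1.5*-0.8 + 2.0*-0.3 + -0.3
= 3.42 + -2.52 + -1.2 + -0.6 + -0.3
= -0.9 + -0.3
= -1.2
Since z = -1.2 < 0, output = 0

0


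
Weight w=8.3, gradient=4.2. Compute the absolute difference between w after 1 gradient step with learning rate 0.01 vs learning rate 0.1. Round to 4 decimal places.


With lr=0.01: w_new = 8.3 - 0.01 * 4.2 = 8.258
With lr=0.1: w_new = 8.3 - 0.1 * 4.2 = 7.88
Absolute difference = |8.258 - 7.88|
= 0.3780

0.3780


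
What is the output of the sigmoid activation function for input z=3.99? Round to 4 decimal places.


sigmoid(z) = 1 / (1 + exp(-z))
exp(-(3.99)) = exp(-3.99) = 0.0185
1 + 0.0185 = 1.0185
1 / 1.0185 = 0.9818

0.9818


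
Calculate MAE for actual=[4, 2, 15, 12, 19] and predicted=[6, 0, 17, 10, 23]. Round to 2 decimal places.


Absolute errors: [2, 2, 2, 2, 4]
Sum of absolute errors = 12
MAE = 12 / 5 = 2.40

2.40


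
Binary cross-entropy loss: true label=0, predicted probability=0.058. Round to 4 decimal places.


For y=0: Loss = -log(1-p)
= -log(1 - 0.058)
= -log(0.942)
= -(-0.0598)
= 0.0598

0.0598


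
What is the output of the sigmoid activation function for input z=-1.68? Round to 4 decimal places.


sigmoid(z) = 1 / (1 + exp(-z))
exp(-(-1.68)) = exp(1.68) = 5.3656
1 + 5.3656 = 6.3656
1 / 6.3656 = 0.1571

0.1571


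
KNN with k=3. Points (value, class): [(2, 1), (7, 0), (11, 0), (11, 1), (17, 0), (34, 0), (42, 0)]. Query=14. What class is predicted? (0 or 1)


Distances from query 14:
Point 11 (class 0): distance = 3
Point 17 (class 0): distance = 3
Point 11 (class 1): distance = 3
K=3 nearest neighbors: classes = [0, 0, 1]
Votes for class 1: 1 / 3
Majority vote => class 0

0


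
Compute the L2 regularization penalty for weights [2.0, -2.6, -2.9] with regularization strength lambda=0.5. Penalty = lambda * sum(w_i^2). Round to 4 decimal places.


Squaring each weight:
2.0^2 = 4.0
(-2.6)^2 = 6.76
(-2.9)^2 = 8.41
Sum of squares = 19.17
Penalty = 0.5 * 19.17 = 9.5850

9.5850


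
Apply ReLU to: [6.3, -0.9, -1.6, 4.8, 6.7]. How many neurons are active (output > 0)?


ReLU(x) = max(0, x) for each element:
ReLU(6.3) = 6.3
ReLU(-0.9) = 0
ReLU(-1.6) = 0
ReLU(4.8) = 4.8
ReLU(6.7) = 6.7
Active neurons (>0): 3

3


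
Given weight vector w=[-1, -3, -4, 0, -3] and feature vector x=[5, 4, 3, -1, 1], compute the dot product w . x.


Element-wise products:
-1 * 5 = -5
-3 * 4 = -12
-4 * 3 = -12
0 * -1 = 0
-3 * 1 = -3
Sum = -5 + -12 + -12 + 0 + -3
= -32

-32


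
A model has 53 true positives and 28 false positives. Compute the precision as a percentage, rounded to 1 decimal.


Precision = TP / (TP + FP) * 100
= 53 / (53 + 28)
= 53 / 81
= 0.6543
= 65.4%

65.4


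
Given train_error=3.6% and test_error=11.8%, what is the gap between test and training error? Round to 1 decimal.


Generalization gap = test_error - train_error
= 11.8 - 3.6
= 8.2%
A moderate gap.

8.2


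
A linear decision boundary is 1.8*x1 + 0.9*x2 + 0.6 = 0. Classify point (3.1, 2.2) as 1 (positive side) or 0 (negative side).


Compute 1.8 * 3.1 + 0.9 * 2.2 + 0.6
= 5.58 + 1.98 + 0.6
= 8.16
Since 8.16 >= 0, the point is on the positive side.

1


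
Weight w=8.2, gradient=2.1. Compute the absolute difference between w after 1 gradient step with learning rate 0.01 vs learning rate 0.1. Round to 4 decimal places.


With lr=0.01: w_new = 8.2 - 0.01 * 2.1 = 8.179
With lr=0.1: w_new = 8.2 - 0.1 * 2.1 = 7.99
Absolute difference = |8.179 - 7.99|
= 0.1890

0.1890


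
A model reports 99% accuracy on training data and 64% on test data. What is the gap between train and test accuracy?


Gap = train_accuracy - test_accuracy
= 99 - 64
= 35%
This large gap strongly indicates overfitting.

35


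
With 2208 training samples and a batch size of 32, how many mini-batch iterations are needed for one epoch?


Iterations per epoch = dataset_size / batch_size
= 2208 / 32
= 69

69


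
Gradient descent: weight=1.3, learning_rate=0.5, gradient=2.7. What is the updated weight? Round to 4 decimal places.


w_new = w_old - lr * gradient
= 1.3 - 0.5 * 2.7
= 1.3 - (1.35)
= -0.0500

-0.0500
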